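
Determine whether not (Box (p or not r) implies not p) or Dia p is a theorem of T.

Tableau for the negation not (not (Box (p or not r) implies not p) or Dia p):
1. not (not (Box (p or not r) implies not p) or Dia p), u
2. Box (p or not r) implies not p, u
3. not Dia p, u
4. not p, u
Accessibility: uRu
The negation has an open branch (countermodel exists).

Invalid (countermodel exists)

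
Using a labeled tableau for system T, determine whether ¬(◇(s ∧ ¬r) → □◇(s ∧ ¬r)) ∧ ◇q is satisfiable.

1. ¬(◇(s ∧ ¬r) → □◇(s ∧ ¬r)) ∧ ◇q, 0
2. ¬(◇(s ∧ ¬r) → □◇(s ∧ ¬r)), 0   [∧-rule on 1]
3. ◇q, 0   [∧-rule on 1]
4. ◇(s ∧ ¬r), 0   [¬→-rule on 2]
5. ¬□◇(s ∧ ¬r), 0   [¬→-rule on 2]
6. q, 1   [◇-rule on 3: fresh world 1, 0R1]
7. s ∧ ¬r, 2   [◇-rule on 4: fresh world 2, 0R2]
8. s, 2   [∧-rule on 7]
9. ¬r, 2   [∧-rule on 7]
10. ¬◇(s ∧ ¬r), 3   [¬□-rule on 5: fresh world 3, 0R3]
11. ¬(s ∧ ¬r), 3   [¬◇-rule on 10 via 3R3]
12. r, 3   [¬∧-rule on 11 (branches; this branch)]
Accessibility: 0R0, 0R1, 0R2, 0R3, 1R1, 2R2, 3R3

Satisfiable (open branch found)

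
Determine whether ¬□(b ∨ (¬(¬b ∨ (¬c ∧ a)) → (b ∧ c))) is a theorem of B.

Invalid (countermodel exists)

Tableau for the negation □(b ∨ (¬(¬b ∨ (¬c ∧ a)) → (b ∧ c))):
1. □(b ∨ (¬(¬b ∨ (¬c ∧ a)) → (b ∧ c))), 0
2. b ∨ (¬(¬b ∨ (¬c ∧ a)) → (b ∧ c)), 0
3. ¬(¬b ∨ (¬c ∧ a)) → (b ∧ c), 0
4. b ∧ c, 0
5. b, 0
6. c, 0
Accessibility: 0R0
The negation has an open branch (countermodel exists).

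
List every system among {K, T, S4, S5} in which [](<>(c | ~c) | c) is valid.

T-tableau for the negation ~[](<>(c | ~c) | c):
1. ~[](<>(c | ~c) | c), u
2. ~(<>(c | ~c) | c), v
3. ~<>(c | ~c), v
4. ~c, v
5. ~(c | ~c), v
6. c, v
Accessibility: uRu, uRv, vRv
Branch closes: c and ~c both at v.
Every branch closes (one shown): valid in T, hence also in S4, S5 (every theorem of T is a theorem of S4 and S5).
K-tableau for the negation ~[](<>(c | ~c) | c):
1. ~[](<>(c | ~c) | c), u
2. ~(<>(c | ~c) | c), v
3. ~<>(c | ~c), v
4. ~c, v
Accessibility: uRv
Complete open branch: countermodel on a K-frame, so not valid in K.

T, S4, S5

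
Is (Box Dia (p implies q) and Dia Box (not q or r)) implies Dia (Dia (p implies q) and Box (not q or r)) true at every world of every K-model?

Valid

Tableau for the negation not ((Box Dia (p implies q) and Dia Box (not q or r)) implies Dia (Dia (p implies q) and Box (not q or r))):
1. not ((Box Dia (p implies q) and Dia Box (not q or r)) implies Dia (Dia (p implies q) and Box (not q or r))), 0
2. Box Dia (p implies q) and Dia Box (not q or r), 0   [neg-implies-rule on 1]
3. not Dia (Dia (p implies q) and Box (not q or r)), 0   [neg-implies-rule on 1]
4. Box Dia (p implies q), 0   [and-rule on 2]
5. Dia Box (not q or r), 0   [and-rule on 2]
6. Box (not q or r), 1   [Dia-rule on 5: fresh world 1, 0R1]
7. not (Dia (p implies q) and Box (not q or r)), 1   [neg-Dia-rule on 3 via 0R1]
8. Dia (p implies q), 1   [Box-rule on 4 via 0R1]
9. not Box (not q or r), 1   [neg-and-rule on 7 (branches; this branch)]
10. p implies q, 2   [Dia-rule on 8: fresh world 2, 1R2]
11. not q or r, 2   [Box-rule on 6 via 1R2]
12. q, 2   [implies-rule on 10 (branches; this branch)]
13. r, 2   [or-rule on 11 (branches; this branch)]
14. not (not q or r), 3   [neg-Box-rule on 9: fresh world 3, 1R3]
15. q, 3   [neg-or-rule on 14]
16. not r, 3   [neg-or-rule on 14]
17. not q or r, 3   [Box-rule on 6 via 1R3]
18. r, 3   [or-rule on 17 (branches; this branch)]
Accessibility: 0R1, 1R2, 1R3
Branch closes: r and not r both at 3.
Every branch of the negation's tableau closes; the branch above is one of them.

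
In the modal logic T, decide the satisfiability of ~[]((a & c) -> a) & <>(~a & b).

Unsatisfiable

1. ~[]((a & c) -> a) & <>(~a & b), w0
2. ~[]((a & c) -> a), w0
3. <>(~a & b), w0
4. ~((a & c) -> a), w1
5. a & c, w1
6. ~a, w1
7. a, w1
8. c, w1
Accessibility: w0Rw0, w0Rw1, w1Rw1
Branch closes: a and ~a both at w1.
(One branch shown.) All branches close.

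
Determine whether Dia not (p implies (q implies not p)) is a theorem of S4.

Invalid (countermodel exists)

Tableau for the negation not Dia not (p implies (q implies not p)):
1. not Dia not (p implies (q implies not p)), w0
2. p implies (q implies not p), w0
3. q implies not p, w0
4. not p, w0
Accessibility: w0Rw0
The negation has an open branch (countermodel exists).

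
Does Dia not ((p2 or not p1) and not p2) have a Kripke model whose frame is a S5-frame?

1. Dia not ((p2 or not p1) and not p2), w0
2. not ((p2 or not p1) and not p2), w1
3. p2, w1
Accessibility: w0Rw0, w0Rw1, w1Rw0, w1Rw1

Satisfiable (open branch found)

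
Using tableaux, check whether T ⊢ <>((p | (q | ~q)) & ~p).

Tableau for the negation ~<>((p | (q | ~q)) & ~p):
1. ~<>((p | (q | ~q)) & ~p), u
2. ~((p | (q | ~q)) & ~p), u   [~<>-rule on 1 via uRu]
3. p, u   [~&-rule on 2 (branches; this branch)]
Accessibility: uRu
The negation has an open branch (countermodel exists).

No, not valid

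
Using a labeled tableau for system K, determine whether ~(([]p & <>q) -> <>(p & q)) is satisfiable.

1. ~(([]p & <>q) -> <>(p & q)), u
2. []p & <>q, u
3. ~<>(p & q), u
4. []p, u
5. <>q, u
6. q, v
7. ~(p & q), v
8. p, v
9. ~q, v
Accessibility: uRv
Branch closes: q and ~q both at v.
Every branch closes; the branch above is one of them.

No, unsatisfiable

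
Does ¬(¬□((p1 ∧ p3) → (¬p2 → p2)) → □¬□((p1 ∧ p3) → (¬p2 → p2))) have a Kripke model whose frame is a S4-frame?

1. ¬(¬□((p1 ∧ p3) → (¬p2 → p2)) → □¬□((p1 ∧ p3) → (¬p2 → p2))), u
2. ¬□((p1 ∧ p3) → (¬p2 → p2)), u
3. ¬□¬□((p1 ∧ p3) → (¬p2 → p2)), u
4. ¬((p1 ∧ p3) → (¬p2 → p2)), v
5. p1 ∧ p3, v
6. ¬(¬p2 → p2), v
7. p1, v
8. p3, v
9. ¬p2, v
10. □((p1 ∧ p3) → (¬p2 → p2)), w
11. (p1 ∧ p3) → (¬p2 → p2), w
12. ¬p2 → p2, w
13. p2, w
Accessibility: uRu, uRv, uRw, vRv, wRw

Satisfiable (open branch found)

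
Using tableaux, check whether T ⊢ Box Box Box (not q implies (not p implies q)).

Tableau for the negation not Box Box Box (not q implies (not p implies q)):
1. not Box Box Box (not q implies (not p implies q)), w0
2. not Box Box (not q implies (not p implies q)), w1
3. not Box (not q implies (not p implies q)), w2
4. not (not q implies (not p implies q)), w3
5. not q, w3
6. not (not p implies q), w3
7. not p, w3
Accessibility: w0Rw0, w0Rw1, w1Rw1, w1Rw2, w2Rw2, w2Rw3, w3Rw3
The negation has an open branch (countermodel exists).

Invalid (countermodel exists)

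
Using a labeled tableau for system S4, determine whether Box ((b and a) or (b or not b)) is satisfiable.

Yes, satisfiable

1. Box ((b and a) or (b or not b)), w0
2. (b and a) or (b or not b), w0   [Box-rule on 1 via w0Rw0]
3. b or not b, w0   [or-rule on 2 (branches; this branch)]
4. not b, w0   [or-rule on 3 (branches; this branch)]
Accessibility: w0Rw0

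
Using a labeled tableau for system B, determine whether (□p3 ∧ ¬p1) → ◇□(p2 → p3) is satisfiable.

Satisfiable

1. (□p3 ∧ ¬p1) → ◇□(p2 → p3), w0
2. ◇□(p2 → p3), w0
3. □(p2 → p3), w1
4. p2 → p3, w0
5. p2 → p3, w1
6. p3, w0
7. p3, w1
Accessibility: w0Rw0, w0Rw1, w1Rw0, w1Rw1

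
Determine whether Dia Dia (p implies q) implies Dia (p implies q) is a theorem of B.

Not valid

Tableau for the negation not (Dia Dia (p implies q) implies Dia (p implies q)):
1. not (Dia Dia (p implies q) implies Dia (p implies q)), w0
2. Dia Dia (p implies q), w0   [neg-implies-rule on 1]
3. not Dia (p implies q), w0   [neg-implies-rule on 1]
4. not (p implies q), w0   [neg-Dia-rule on 3 via w0Rw0]
5. p, w0   [neg-implies-rule on 4]
6. not q, w0   [neg-implies-rule on 4]
7. Dia (p implies q), w1   [Dia-rule on 2: fresh world w1, w0Rw1]
8. not (p implies q), w1   [neg-Dia-rule on 3 via w0Rw1]
9. p, w1   [neg-implies-rule on 8]
10. not q, w1   [neg-implies-rule on 8]
11. p implies q, w2   [Dia-rule on 7: fresh world w2, w1Rw2]
12. q, w2   [implies-rule on 11 (branches; this branch)]
Accessibility: w0Rw0, w0Rw1, w1Rw0, w1Rw1, w1Rw2, w2Rw1, w2Rw2
The negation has an open branch (countermodel exists).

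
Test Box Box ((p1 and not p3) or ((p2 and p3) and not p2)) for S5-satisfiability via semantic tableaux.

Yes, satisfiable

1. Box Box ((p1 and not p3) or ((p2 and p3) and not p2)), u
2. Box ((p1 and not p3) or ((p2 and p3) and not p2)), u   [Box-rule on 1 via uRu]
3. (p1 and not p3) or ((p2 and p3) and not p2), u   [Box-rule on 2 via uRu]
4. p1 and not p3, u   [or-rule on 3 (branches; this branch)]
5. p1, u   [and-rule on 4]
6. not p3, u   [and-rule on 4]
Accessibility: uRu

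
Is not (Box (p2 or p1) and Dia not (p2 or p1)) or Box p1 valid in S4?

Yes, valid

Tableau for the negation not (not (Box (p2 or p1) and Dia not (p2 or p1)) or Box p1):
1. not (not (Box (p2 or p1) and Dia not (p2 or p1)) or Box p1), w0
2. Box (p2 or p1) and Dia not (p2 or p1), w0   [neg-or-rule on 1]
3. not Box p1, w0   [neg-or-rule on 1]
4. Box (p2 or p1), w0   [and-rule on 2]
5. Dia not (p2 or p1), w0   [and-rule on 2]
6. p2 or p1, w0   [Box-rule on 4 via w0Rw0]
7. p1, w0   [or-rule on 6 (branches; this branch)]
8. not p1, w1   [neg-Box-rule on 3: fresh world w1, w0Rw1]
9. p2 or p1, w1   [Box-rule on 4 via w0Rw1]
10. p2, w1   [or-rule on 9 (branches; this branch)]
11. not (p2 or p1), w2   [Dia-rule on 5: fresh world w2, w0Rw2]
12. not p2, w2   [neg-or-rule on 11]
13. not p1, w2   [neg-or-rule on 11]
14. p2 or p1, w2   [Box-rule on 4 via w0Rw2]
15. p1, w2   [or-rule on 14 (branches; this branch)]
Accessibility: w0Rw0, w0Rw1, w0Rw2, w1Rw1, w2Rw2
Branch closes: p1 and not p1 both at w2.
All branches of the negation close; one closing branch shown above.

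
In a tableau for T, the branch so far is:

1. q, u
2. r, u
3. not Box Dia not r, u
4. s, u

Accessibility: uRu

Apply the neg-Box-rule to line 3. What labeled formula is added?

a fresh world v with uRv, and not Dia not r at v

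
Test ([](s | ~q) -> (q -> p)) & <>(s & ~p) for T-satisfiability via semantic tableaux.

Satisfiable (open branch found)

1. ([](s | ~q) -> (q -> p)) & <>(s & ~p), u
2. [](s | ~q) -> (q -> p), u
3. <>(s & ~p), u
4. q -> p, u
5. p, u
6. s & ~p, v
7. s, v
8. ~p, v
Accessibility: uRu, uRv, vRv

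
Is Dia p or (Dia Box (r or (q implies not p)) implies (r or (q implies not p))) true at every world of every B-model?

Tableau for the negation not (Dia p or (Dia Box (r or (q implies not p)) implies (r or (q implies not p)))):
1. not (Dia p or (Dia Box (r or (q implies not p)) implies (r or (q implies not p)))), w0
2. not Dia p, w0
3. not (Dia Box (r or (q implies not p)) implies (r or (q implies not p))), w0
4. Dia Box (r or (q implies not p)), w0
5. not (r or (q implies not p)), w0
6. not r, w0
7. not (q implies not p), w0
8. q, w0
9. p, w0
10. not p, w0
Accessibility: w0Rw0
Branch closes: p and not p both at w0.
All branches of the negation close; one closing branch shown above.

Valid in B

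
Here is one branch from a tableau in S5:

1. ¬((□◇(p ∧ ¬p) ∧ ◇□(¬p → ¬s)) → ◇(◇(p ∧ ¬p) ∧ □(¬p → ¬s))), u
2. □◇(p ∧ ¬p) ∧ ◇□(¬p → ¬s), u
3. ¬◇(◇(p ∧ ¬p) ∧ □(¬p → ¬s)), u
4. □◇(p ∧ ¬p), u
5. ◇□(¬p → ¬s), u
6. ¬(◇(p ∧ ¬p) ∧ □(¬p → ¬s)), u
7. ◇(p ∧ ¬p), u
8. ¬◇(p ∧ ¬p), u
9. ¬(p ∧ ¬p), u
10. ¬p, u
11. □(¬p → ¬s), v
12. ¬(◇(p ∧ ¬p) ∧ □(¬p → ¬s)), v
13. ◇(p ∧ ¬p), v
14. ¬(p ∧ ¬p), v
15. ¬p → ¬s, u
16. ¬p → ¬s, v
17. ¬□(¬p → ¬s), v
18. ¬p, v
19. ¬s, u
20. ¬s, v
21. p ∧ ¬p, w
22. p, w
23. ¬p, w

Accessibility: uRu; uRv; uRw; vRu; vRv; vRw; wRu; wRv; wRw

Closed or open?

Both p and ¬p appear at w.

Yes, closed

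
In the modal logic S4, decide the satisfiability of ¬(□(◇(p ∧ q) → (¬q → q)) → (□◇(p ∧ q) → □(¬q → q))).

No, unsatisfiable

1. ¬(□(◇(p ∧ q) → (¬q → q)) → (□◇(p ∧ q) → □(¬q → q))), w0
2. □(◇(p ∧ q) → (¬q → q)), w0   [¬→-rule on 1]
3. ¬(□◇(p ∧ q) → □(¬q → q)), w0   [¬→-rule on 1]
4. □◇(p ∧ q), w0   [¬→-rule on 3]
5. ¬□(¬q → q), w0   [¬→-rule on 3]
6. ◇(p ∧ q) → (¬q → q), w0   [□-rule on 2 via w0Rw0]
7. ◇(p ∧ q), w0   [□-rule on 4 via w0Rw0]
8. ¬q → q, w0   [→-rule on 6 (branches; this branch)]
9. q, w0   [→-rule on 8 (branches; this branch)]
10. ¬(¬q → q), w1   [¬□-rule on 5: fresh world w1, w0Rw1]
11. ¬q, w1   [¬→-rule on 10]
12. ◇(p ∧ q) → (¬q → q), w1   [□-rule on 2 via w0Rw1]
13. ◇(p ∧ q), w1   [□-rule on 4 via w0Rw1]
14. ¬◇(p ∧ q), w1   [→-rule on 12 (branches; this branch)]
15. ¬(p ∧ q), w1   [¬◇-rule on 14 via w1Rw1]
16. p ∧ q, w2   [◇-rule on 7: fresh world w2, w0Rw2]
17. p, w2   [∧-rule on 16]
18. q, w2   [∧-rule on 16]
19. ◇(p ∧ q) → (¬q → q), w2   [□-rule on 2 via w0Rw2]
20. ◇(p ∧ q), w2   [□-rule on 4 via w0Rw2]
21. ¬q → q, w2   [→-rule on 19 (branches; this branch)]
22. p ∧ q, w3   [◇-rule on 13: fresh world w3, w1Rw3]
23. p, w3   [∧-rule on 22]
24. q, w3   [∧-rule on 22]
25. ◇(p ∧ q) → (¬q → q), w3   [□-rule on 2 via w0Rw3]
26. ◇(p ∧ q), w3   [□-rule on 4 via w0Rw3]
27. ¬(p ∧ q), w3   [¬◇-rule on 14 via w1Rw3]
28. ¬q → q, w3   [→-rule on 25 (branches; this branch)]
29. ¬q, w3   [¬∧-rule on 27 (branches; this branch)]
Accessibility: w0Rw0, w0Rw1, w0Rw2, w0Rw3, w1Rw1, w1Rw3, w2Rw2, w3Rw3
Branch closes: q and ¬q both at w3.
Every branch closes; the branch above is one of them.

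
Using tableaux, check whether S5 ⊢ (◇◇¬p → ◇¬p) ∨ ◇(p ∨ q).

Valid in S5

Tableau for the negation ¬((◇◇¬p → ◇¬p) ∨ ◇(p ∨ q)):
1. ¬((◇◇¬p → ◇¬p) ∨ ◇(p ∨ q)), 0
2. ¬(◇◇¬p → ◇¬p), 0
3. ¬◇(p ∨ q), 0
4. ◇◇¬p, 0
5. ¬◇¬p, 0
6. ¬(p ∨ q), 0
7. ¬p, 0
8. ¬q, 0
9. p, 0
Accessibility: 0R0
Branch closes: p and ¬p both at 0.
Every branch of the negation's tableau closes; the branch above is one of them.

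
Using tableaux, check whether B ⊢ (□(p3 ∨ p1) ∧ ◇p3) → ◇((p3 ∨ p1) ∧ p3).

Yes, valid

Tableau for the negation ¬((□(p3 ∨ p1) ∧ ◇p3) → ◇((p3 ∨ p1) ∧ p3)):
1. ¬((□(p3 ∨ p1) ∧ ◇p3) → ◇((p3 ∨ p1) ∧ p3)), 0
2. □(p3 ∨ p1) ∧ ◇p3, 0
3. ¬◇((p3 ∨ p1) ∧ p3), 0
4. □(p3 ∨ p1), 0
5. ◇p3, 0
6. ¬((p3 ∨ p1) ∧ p3), 0
7. p3 ∨ p1, 0
8. ¬p3, 0
9. p1, 0
10. p3, 1
11. ¬((p3 ∨ p1) ∧ p3), 1
12. p3 ∨ p1, 1
13. ¬(p3 ∨ p1), 1
14. ¬p3, 1
15. ¬p1, 1
Accessibility: 0R0, 0R1, 1R0, 1R1
Branch closes: p3 and ¬p3 both at 1.
Every branch of the negation's tableau closes; the branch above is one of them.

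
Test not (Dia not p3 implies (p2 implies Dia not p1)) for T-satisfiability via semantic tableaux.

Yes, satisfiable

1. not (Dia not p3 implies (p2 implies Dia not p1)), u
2. Dia not p3, u   [neg-implies-rule on 1]
3. not (p2 implies Dia not p1), u   [neg-implies-rule on 1]
4. p2, u   [neg-implies-rule on 3]
5. not Dia not p1, u   [neg-implies-rule on 3]
6. p1, u   [neg-Dia-rule on 5 via uRu]
7. not p3, v   [Dia-rule on 2: fresh world v, uRv]
8. p1, v   [neg-Dia-rule on 5 via uRv]
Accessibility: uRu, uRv, vRv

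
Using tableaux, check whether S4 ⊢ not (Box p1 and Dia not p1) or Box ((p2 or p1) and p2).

Tableau for the negation not (not (Box p1 and Dia not p1) or Box ((p2 or p1) and p2)):
1. not (not (Box p1 and Dia not p1) or Box ((p2 or p1) and p2)), u
2. Box p1 and Dia not p1, u   [neg-or-rule on 1]
3. not Box ((p2 or p1) and p2), u   [neg-or-rule on 1]
4. Box p1, u   [and-rule on 2]
5. Dia not p1, u   [and-rule on 2]
6. p1, u   [Box-rule on 4 via uRu]
7. not ((p2 or p1) and p2), v   [neg-Box-rule on 3: fresh world v, uRv]
8. p1, v   [Box-rule on 4 via uRv]
9. not p2, v   [neg-and-rule on 7 (branches; this branch)]
10. not p1, w   [Dia-rule on 5: fresh world w, uRw]
11. p1, w   [Box-rule on 4 via uRw]
Accessibility: uRu, uRv, uRw, vRv, wRw
Branch closes: p1 and not p1 both at w.
Every branch of the negation's tableau closes; the branch above is one of them.

Valid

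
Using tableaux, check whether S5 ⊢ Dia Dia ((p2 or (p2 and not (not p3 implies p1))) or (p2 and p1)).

No, not valid

Tableau for the negation not Dia Dia ((p2 or (p2 and not (not p3 implies p1))) or (p2 and p1)):
1. not Dia Dia ((p2 or (p2 and not (not p3 implies p1))) or (p2 and p1)), w0
2. not Dia ((p2 or (p2 and not (not p3 implies p1))) or (p2 and p1)), w0
3. not ((p2 or (p2 and not (not p3 implies p1))) or (p2 and p1)), w0
4. not (p2 or (p2 and not (not p3 implies p1))), w0
5. not (p2 and p1), w0
6. not p2, w0
7. not (p2 and not (not p3 implies p1)), w0
8. not p1, w0
9. not p3 implies p1, w0
10. p3, w0
Accessibility: w0Rw0
The negation has an open branch (countermodel exists).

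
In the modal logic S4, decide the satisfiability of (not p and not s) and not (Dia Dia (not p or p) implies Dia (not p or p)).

1. (not p and not s) and not (Dia Dia (not p or p) implies Dia (not p or p)), 0
2. not p and not s, 0
3. not (Dia Dia (not p or p) implies Dia (not p or p)), 0
4. not p, 0
5. not s, 0
6. Dia Dia (not p or p), 0
7. not Dia (not p or p), 0
8. not (not p or p), 0
9. p, 0
Accessibility: 0R0
Branch closes: p and not p both at 0.
All branches of the tableau close; one closing branch shown above.

No, unsatisfiable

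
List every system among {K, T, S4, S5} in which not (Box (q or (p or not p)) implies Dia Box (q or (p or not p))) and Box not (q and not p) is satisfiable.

K

K-tableau for the formula:
1. not (Box (q or (p or not p)) implies Dia Box (q or (p or not p))) and Box not (q and not p), 0
2. not (Box (q or (p or not p)) implies Dia Box (q or (p or not p))), 0
3. Box not (q and not p), 0
4. Box (q or (p or not p)), 0
5. not Dia Box (q or (p or not p)), 0
Complete open branch: satisfiable in K.
T-tableau for the formula:
1. not (Box (q or (p or not p)) implies Dia Box (q or (p or not p))) and Box not (q and not p), 0
2. not (Box (q or (p or not p)) implies Dia Box (q or (p or not p))), 0
3. Box not (q and not p), 0
4. Box (q or (p or not p)), 0
5. not Dia Box (q or (p or not p)), 0
6. not (q and not p), 0
7. q or (p or not p), 0
8. not Box (q or (p or not p)), 0
9. p, 0
10. p or not p, 0
11. not (q or (p or not p)), 1
12. not q, 1
13. not (p or not p), 1
14. not p, 1
15. p, 1
Accessibility: 0R0, 0R1, 1R1
Branch closes: p and not p both at 1.
Every branch closes (one shown): unsatisfiable in T, hence also in S4, S5 (every S4/S5-frame is a T-frame).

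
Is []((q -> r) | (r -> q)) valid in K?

Yes, valid

Tableau for the negation ~[]((q -> r) | (r -> q)):
1. ~[]((q -> r) | (r -> q)), 0
2. ~((q -> r) | (r -> q)), 1
3. ~(q -> r), 1
4. ~(r -> q), 1
5. q, 1
6. ~r, 1
7. r, 1
8. ~q, 1
Accessibility: 0R1
Branch closes: r and ~r both at 1.
Every branch of the negation's tableau closes; the branch above is one of them.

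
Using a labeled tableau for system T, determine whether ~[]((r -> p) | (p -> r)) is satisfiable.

1. ~[]((r -> p) | (p -> r)), u
2. ~((r -> p) | (p -> r)), v
3. ~(r -> p), v
4. ~(p -> r), v
5. r, v
6. ~p, v
7. p, v
8. ~r, v
Accessibility: uRu, uRv, vRv
Branch closes: p and ~p both at v.
(One branch shown.) All branches close.

Unsatisfiable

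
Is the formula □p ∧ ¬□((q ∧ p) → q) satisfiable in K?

1. □p ∧ ¬□((q ∧ p) → q), u
2. □p, u
3. ¬□((q ∧ p) → q), u
4. ¬((q ∧ p) → q), v
5. q ∧ p, v
6. ¬q, v
7. q, v
8. p, v
Accessibility: uRv
Branch closes: q and ¬q both at v.
All branches of the tableau close; one closing branch shown above.

Unsatisfiable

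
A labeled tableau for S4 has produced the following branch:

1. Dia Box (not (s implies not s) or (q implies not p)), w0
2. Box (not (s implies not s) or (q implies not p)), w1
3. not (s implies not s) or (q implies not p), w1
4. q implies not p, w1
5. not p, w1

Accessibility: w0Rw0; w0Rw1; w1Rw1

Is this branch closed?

No atom appears with both signs at the same world.

No, open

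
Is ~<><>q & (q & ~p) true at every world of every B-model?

Invalid (countermodel exists)

Tableau for the negation ~(~<><>q & (q & ~p)):
1. ~(~<><>q & (q & ~p)), u
2. ~(q & ~p), u
3. p, u
Accessibility: uRu
The negation has an open branch (countermodel exists).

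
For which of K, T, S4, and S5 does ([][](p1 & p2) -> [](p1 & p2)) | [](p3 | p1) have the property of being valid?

T, S4, S5

K-tableau for the negation ~(([][](p1 & p2) -> [](p1 & p2)) | [](p3 | p1)):
1. ~(([][](p1 & p2) -> [](p1 & p2)) | [](p3 | p1)), u
2. ~([][](p1 & p2) -> [](p1 & p2)), u
3. ~[](p3 | p1), u
4. [][](p1 & p2), u
5. ~[](p1 & p2), u
6. ~(p3 | p1), v
7. ~p3, v
8. ~p1, v
9. [](p1 & p2), v
10. ~(p1 & p2), w
11. [](p1 & p2), w
12. ~p2, w
Accessibility: uRv, uRw
Complete open branch: countermodel on a K-frame, so not valid in K.
T-tableau for the negation ~(([][](p1 & p2) -> [](p1 & p2)) | [](p3 | p1)):
1. ~(([][](p1 & p2) -> [](p1 & p2)) | [](p3 | p1)), u
2. ~([][](p1 & p2) -> [](p1 & p2)), u
3. ~[](p3 | p1), u
4. [][](p1 & p2), u
5. ~[](p1 & p2), u
6. [](p1 & p2), u
7. p1 & p2, u
8. p1, u
9. p2, u
10. ~(p3 | p1), v
11. ~p3, v
12. ~p1, v
13. [](p1 & p2), v
14. p1 & p2, v
15. p1, v
16. p2, v
Accessibility: uRu, uRv, vRv
Branch closes: p1 and ~p1 both at v.
Every branch closes (one shown): valid in T, hence also in S4, S5 (every theorem of T is a theorem of S4 and S5).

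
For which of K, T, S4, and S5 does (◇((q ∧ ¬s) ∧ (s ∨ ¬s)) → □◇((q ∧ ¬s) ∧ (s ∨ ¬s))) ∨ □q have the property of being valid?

S4-tableau for the negation ¬((◇((q ∧ ¬s) ∧ (s ∨ ¬s)) → □◇((q ∧ ¬s) ∧ (s ∨ ¬s))) ∨ □q):
1. ¬((◇((q ∧ ¬s) ∧ (s ∨ ¬s)) → □◇((q ∧ ¬s) ∧ (s ∨ ¬s))) ∨ □q), w0
2. ¬(◇((q ∧ ¬s) ∧ (s ∨ ¬s)) → □◇((q ∧ ¬s) ∧ (s ∨ ¬s))), w0
3. ¬□q, w0
4. ◇((q ∧ ¬s) ∧ (s ∨ ¬s)), w0
5. ¬□◇((q ∧ ¬s) ∧ (s ∨ ¬s)), w0
6. ¬q, w1
7. (q ∧ ¬s) ∧ (s ∨ ¬s), w2
8. q ∧ ¬s, w2
9. s ∨ ¬s, w2
10. q, w2
11. ¬s, w2
12. ¬◇((q ∧ ¬s) ∧ (s ∨ ¬s)), w3
13. ¬((q ∧ ¬s) ∧ (s ∨ ¬s)), w3
14. ¬(q ∧ ¬s), w3
15. s, w3
Accessibility: w0Rw0, w0Rw1, w0Rw2, w0Rw3, w1Rw1, w2Rw2, w3Rw3
Complete open branch: countermodel on an S4-frame, so not valid in S4, nor in K, T (the same frame is also a K-frame and a T-frame).
S5-tableau for the negation ¬((◇((q ∧ ¬s) ∧ (s ∨ ¬s)) → □◇((q ∧ ¬s) ∧ (s ∨ ¬s))) ∨ □q):
1. ¬((◇((q ∧ ¬s) ∧ (s ∨ ¬s)) → □◇((q ∧ ¬s) ∧ (s ∨ ¬s))) ∨ □q), w0
2. ¬(◇((q ∧ ¬s) ∧ (s ∨ ¬s)) → □◇((q ∧ ¬s) ∧ (s ∨ ¬s))), w0
3. ¬□q, w0
4. ◇((q ∧ ¬s) ∧ (s ∨ ¬s)), w0
5. ¬□◇((q ∧ ¬s) ∧ (s ∨ ¬s)), w0
6. ¬q, w1
7. (q ∧ ¬s) ∧ (s ∨ ¬s), w2
8. q ∧ ¬s, w2
9. s ∨ ¬s, w2
10. q, w2
11. ¬s, w2
12. ¬◇((q ∧ ¬s) ∧ (s ∨ ¬s)), w3
13. ¬((q ∧ ¬s) ∧ (s ∨ ¬s)), w0
14. ¬((q ∧ ¬s) ∧ (s ∨ ¬s)), w1
15. ¬((q ∧ ¬s) ∧ (s ∨ ¬s)), w2
16. ¬((q ∧ ¬s) ∧ (s ∨ ¬s)), w3
17. ¬(q ∧ ¬s), w0
18. ¬(q ∧ ¬s), w1
19. ¬(q ∧ ¬s), w2
20. ¬(q ∧ ¬s), w3
21. s, w0
22. s, w1
23. s, w2
Accessibility: w0Rw0, w0Rw1, w0Rw2, w0Rw3, w1Rw0, w1Rw1, w1Rw2, w1Rw3, w2Rw0, w2Rw1, w2Rw2, w2Rw3, w3Rw0, w3Rw1, w3Rw2, w3Rw3
Branch closes: s and ¬s both at w2.
Every branch closes (one shown): valid in S5.

S5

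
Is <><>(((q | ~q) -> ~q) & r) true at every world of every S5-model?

Tableau for the negation ~<><>(((q | ~q) -> ~q) & r):
1. ~<><>(((q | ~q) -> ~q) & r), w0
2. ~<>(((q | ~q) -> ~q) & r), w0   [~<>-rule on 1 via w0Rw0]
3. ~(((q | ~q) -> ~q) & r), w0   [~<>-rule on 2 via w0Rw0]
4. ~r, w0   [~&-rule on 3 (branches; this branch)]
Accessibility: w0Rw0
The negation has an open branch (countermodel exists).

Not valid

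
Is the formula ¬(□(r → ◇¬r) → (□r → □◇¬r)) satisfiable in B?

Unsatisfiable (every branch closes)

1. ¬(□(r → ◇¬r) → (□r → □◇¬r)), w0
2. □(r → ◇¬r), w0
3. ¬(□r → □◇¬r), w0
4. □r, w0
5. ¬□◇¬r, w0
6. r → ◇¬r, w0
7. r, w0
8. ◇¬r, w0
9. ¬◇¬r, w1
10. r → ◇¬r, w1
11. r, w1
12. ◇¬r, w1
13. ¬r, w2
14. r → ◇¬r, w2
15. r, w2
Accessibility: w0Rw0, w0Rw1, w0Rw2, w1Rw0, w1Rw1, w2Rw0, w2Rw2
Branch closes: r and ¬r both at w2.
All branches of the tableau close; one closing branch shown above.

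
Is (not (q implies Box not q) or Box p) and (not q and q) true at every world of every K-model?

Invalid (countermodel exists)

Tableau for the negation not ((not (q implies Box not q) or Box p) and (not q and q)):
1. not ((not (q implies Box not q) or Box p) and (not q and q)), w0
2. not (not q and q), w0
3. not q, w0
The negation has an open branch (countermodel exists).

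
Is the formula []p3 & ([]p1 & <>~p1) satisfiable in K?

1. []p3 & ([]p1 & <>~p1), w0
2. []p3, w0
3. []p1 & <>~p1, w0
4. []p1, w0
5. <>~p1, w0
6. ~p1, w1
7. p3, w1
8. p1, w1
Accessibility: w0Rw1
Branch closes: p1 and ~p1 both at w1.
All branches of the tableau close; one closing branch shown above.

Unsatisfiable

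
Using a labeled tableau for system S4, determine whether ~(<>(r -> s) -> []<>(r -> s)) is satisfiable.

1. ~(<>(r -> s) -> []<>(r -> s)), 0
2. <>(r -> s), 0
3. ~[]<>(r -> s), 0
4. r -> s, 1
5. s, 1
6. ~<>(r -> s), 2
7. ~(r -> s), 2
8. r, 2
9. ~s, 2
Accessibility: 0R0, 0R1, 0R2, 1R1, 2R2

Yes, satisfiable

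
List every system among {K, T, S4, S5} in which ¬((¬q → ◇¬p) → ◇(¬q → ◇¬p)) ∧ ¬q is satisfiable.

T-tableau for the formula:
1. ¬((¬q → ◇¬p) → ◇(¬q → ◇¬p)) ∧ ¬q, u
2. ¬((¬q → ◇¬p) → ◇(¬q → ◇¬p)), u
3. ¬q, u
4. ¬q → ◇¬p, u
5. ¬◇(¬q → ◇¬p), u
6. ¬(¬q → ◇¬p), u
7. ¬◇¬p, u
8. p, u
9. ◇¬p, u
10. ¬p, v
11. ¬(¬q → ◇¬p), v
12. ¬q, v
13. ¬◇¬p, v
14. p, v
Accessibility: uRu, uRv, vRv
Branch closes: p and ¬p both at v.
Every branch closes (one shown): unsatisfiable in T, hence also in S4, S5 (every S4/S5-frame is a T-frame).
K-tableau for the formula:
1. ¬((¬q → ◇¬p) → ◇(¬q → ◇¬p)) ∧ ¬q, u
2. ¬((¬q → ◇¬p) → ◇(¬q → ◇¬p)), u
3. ¬q, u
4. ¬q → ◇¬p, u
5. ¬◇(¬q → ◇¬p), u
6. ◇¬p, u
7. ¬p, v
8. ¬(¬q → ◇¬p), v
9. ¬q, v
10. ¬◇¬p, v
Accessibility: uRv
Complete open branch: satisfiable in K.

K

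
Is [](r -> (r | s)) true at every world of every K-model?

Valid

Tableau for the negation ~[](r -> (r | s)):
1. ~[](r -> (r | s)), w0
2. ~(r -> (r | s)), w1
3. r, w1
4. ~(r | s), w1
5. ~r, w1
6. ~s, w1
Accessibility: w0Rw1
Branch closes: r and ~r both at w1.
All branches of the negation close; one closing branch shown above.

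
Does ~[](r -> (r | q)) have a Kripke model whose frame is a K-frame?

1. ~[](r -> (r | q)), u
2. ~(r -> (r | q)), v
3. r, v
4. ~(r | q), v
5. ~r, v
6. ~q, v
Accessibility: uRv
Branch closes: r and ~r both at v.
Every branch closes; the branch above is one of them.

No, unsatisfiable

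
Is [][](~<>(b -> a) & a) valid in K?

No, not valid

Tableau for the negation ~[][](~<>(b -> a) & a):
1. ~[][](~<>(b -> a) & a), w0
2. ~[](~<>(b -> a) & a), w1
3. ~(~<>(b -> a) & a), w2
4. ~a, w2
Accessibility: w0Rw1, w1Rw2
The negation has an open branch (countermodel exists).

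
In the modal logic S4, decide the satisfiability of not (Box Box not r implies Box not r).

Unsatisfiable (every branch closes)

1. not (Box Box not r implies Box not r), w0
2. Box Box not r, w0   [neg-implies-rule on 1]
3. not Box not r, w0   [neg-implies-rule on 1]
4. Box not r, w0   [Box-rule on 2 via w0Rw0]
5. not r, w0   [Box-rule on 4 via w0Rw0]
6. r, w1   [neg-Box-rule on 3: fresh world w1, w0Rw1]
7. Box not r, w1   [Box-rule on 2 via w0Rw1]
8. not r, w1   [Box-rule on 4 via w0Rw1]
Accessibility: w0Rw0, w0Rw1, w1Rw1
Branch closes: r and not r both at w1.
Every branch closes; the branch above is one of them.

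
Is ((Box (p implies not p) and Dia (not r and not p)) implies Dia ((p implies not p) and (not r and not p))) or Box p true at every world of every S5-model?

Valid

Tableau for the negation not (((Box (p implies not p) and Dia (not r and not p)) implies Dia ((p implies not p) and (not r and not p))) or Box p):
1. not (((Box (p implies not p) and Dia (not r and not p)) implies Dia ((p implies not p) and (not r and not p))) or Box p), w0
2. not ((Box (p implies not p) and Dia (not r and not p)) implies Dia ((p implies not p) and (not r and not p))), w0
3. not Box p, w0
4. Box (p implies not p) and Dia (not r and not p), w0
5. not Dia ((p implies not p) and (not r and not p)), w0
6. Box (p implies not p), w0
7. Dia (not r and not p), w0
8. not ((p implies not p) and (not r and not p)), w0
9. p implies not p, w0
10. not (not r and not p), w0
11. not p, w0
12. r, w0
13. not p, w1
14. not ((p implies not p) and (not r and not p)), w1
15. p implies not p, w1
16. not (not r and not p), w1
17. r, w1
18. not r and not p, w2
19. not r, w2
20. not p, w2
21. not ((p implies not p) and (not r and not p)), w2
22. p implies not p, w2
23. not (not r and not p), w2
24. p, w2
Accessibility: w0Rw0, w0Rw1, w0Rw2, w1Rw0, w1Rw1, w1Rw2, w2Rw0, w2Rw1, w2Rw2
Branch closes: p and not p both at w2.
All branches of the negation close; one closing branch shown above.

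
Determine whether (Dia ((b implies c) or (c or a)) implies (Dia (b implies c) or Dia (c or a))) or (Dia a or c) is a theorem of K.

Tableau for the negation not ((Dia ((b implies c) or (c or a)) implies (Dia (b implies c) or Dia (c or a))) or (Dia a or c)):
1. not ((Dia ((b implies c) or (c or a)) implies (Dia (b implies c) or Dia (c or a))) or (Dia a or c)), u
2. not (Dia ((b implies c) or (c or a)) implies (Dia (b implies c) or Dia (c or a))), u
3. not (Dia a or c), u
4. Dia ((b implies c) or (c or a)), u
5. not (Dia (b implies c) or Dia (c or a)), u
6. not Dia a, u
7. not c, u
8. not Dia (b implies c), u
9. not Dia (c or a), u
10. (b implies c) or (c or a), v
11. not a, v
12. not (b implies c), v
13. b, v
14. not c, v
15. not (c or a), v
16. c or a, v
17. a, v
Accessibility: uRv
Branch closes: a and not a both at v.
All branches of the negation close; one closing branch shown above.

Valid in K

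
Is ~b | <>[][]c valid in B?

Tableau for the negation ~(~b | <>[][]c):
1. ~(~b | <>[][]c), 0
2. b, 0   [~|-rule on 1]
3. ~<>[][]c, 0   [~|-rule on 1]
4. ~[][]c, 0   [~<>-rule on 3 via 0R0]
5. ~[]c, 1   [~[]-rule on 4: fresh world 1, 0R1]
6. ~[][]c, 1   [~<>-rule on 3 via 0R1]
7. ~c, 2   [~[]-rule on 5: fresh world 2, 1R2]
8. ~[]c, 3   [~[]-rule on 6: fresh world 3, 1R3]
9. ~c, 4   [~[]-rule on 8: fresh world 4, 3R4]
Accessibility: 0R0, 0R1, 1R0, 1R1, 1R2, 1R3, 2R1, 2R2, 3R1, 3R3, 3R4, 4R3, 4R4
The negation has an open branch (countermodel exists).

Not valid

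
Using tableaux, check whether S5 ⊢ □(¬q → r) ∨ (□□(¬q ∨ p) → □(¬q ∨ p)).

Yes, valid

Tableau for the negation ¬(□(¬q → r) ∨ (□□(¬q ∨ p) → □(¬q ∨ p))):
1. ¬(□(¬q → r) ∨ (□□(¬q ∨ p) → □(¬q ∨ p))), u
2. ¬□(¬q → r), u
3. ¬(□□(¬q ∨ p) → □(¬q ∨ p)), u
4. □□(¬q ∨ p), u
5. ¬□(¬q ∨ p), u
6. □(¬q ∨ p), u
7. ¬q ∨ p, u
8. p, u
9. ¬(¬q → r), v
10. ¬q, v
11. ¬r, v
12. □(¬q ∨ p), v
13. ¬q ∨ p, v
14. p, v
15. ¬(¬q ∨ p), w
16. q, w
17. ¬p, w
18. □(¬q ∨ p), w
19. ¬q ∨ p, w
20. p, w
Accessibility: uRu, uRv, uRw, vRu, vRv, vRw, wRu, wRv, wRw
Branch closes: p and ¬p both at w.
All branches of the negation close; one closing branch shown above.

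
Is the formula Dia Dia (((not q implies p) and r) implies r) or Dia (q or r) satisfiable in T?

1. Dia Dia (((not q implies p) and r) implies r) or Dia (q or r), u
2. Dia (q or r), u   [or-rule on 1 (branches; this branch)]
3. q or r, v   [Dia-rule on 2: fresh world v, uRv]
4. r, v   [or-rule on 3 (branches; this branch)]
Accessibility: uRu, uRv, vRv

Satisfiable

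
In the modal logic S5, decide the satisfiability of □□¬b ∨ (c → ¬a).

Satisfiable (open branch found)

1. □□¬b ∨ (c → ¬a), 0
2. c → ¬a, 0
3. ¬a, 0
Accessibility: 0R0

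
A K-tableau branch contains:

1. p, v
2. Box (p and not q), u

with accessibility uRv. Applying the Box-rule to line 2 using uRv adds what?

p and not q, v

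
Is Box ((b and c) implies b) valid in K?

Yes, valid

Tableau for the negation not Box ((b and c) implies b):
1. not Box ((b and c) implies b), w0
2. not ((b and c) implies b), w1   [neg-Box-rule on 1: fresh world w1, w0Rw1]
3. b and c, w1   [neg-implies-rule on 2]
4. not b, w1   [neg-implies-rule on 2]
5. b, w1   [and-rule on 3]
6. c, w1   [and-rule on 3]
Accessibility: w0Rw1
Branch closes: b and not b both at w1.
All branches of the negation close; one closing branch shown above.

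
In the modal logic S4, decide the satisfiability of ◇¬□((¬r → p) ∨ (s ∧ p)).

Satisfiable (open branch found)

1. ◇¬□((¬r → p) ∨ (s ∧ p)), 0
2. ¬□((¬r → p) ∨ (s ∧ p)), 1
3. ¬((¬r → p) ∨ (s ∧ p)), 2
4. ¬(¬r → p), 2
5. ¬(s ∧ p), 2
6. ¬r, 2
7. ¬p, 2
Accessibility: 0R0, 0R1, 0R2, 1R1, 1R2, 2R2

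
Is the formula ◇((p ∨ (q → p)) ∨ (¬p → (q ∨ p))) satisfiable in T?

1. ◇((p ∨ (q → p)) ∨ (¬p → (q ∨ p))), w0
2. (p ∨ (q → p)) ∨ (¬p → (q ∨ p)), w1
3. ¬p → (q ∨ p), w1
4. q ∨ p, w1
5. p, w1
Accessibility: w0Rw0, w0Rw1, w1Rw1

Yes, satisfiable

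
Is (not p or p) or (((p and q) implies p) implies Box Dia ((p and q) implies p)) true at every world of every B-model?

Yes, valid

Tableau for the negation not ((not p or p) or (((p and q) implies p) implies Box Dia ((p and q) implies p))):
1. not ((not p or p) or (((p and q) implies p) implies Box Dia ((p and q) implies p))), w0
2. not (not p or p), w0
3. not (((p and q) implies p) implies Box Dia ((p and q) implies p)), w0
4. p, w0
5. not p, w0
Accessibility: w0Rw0
Branch closes: p and not p both at w0.
All branches of the negation close; one closing branch shown above.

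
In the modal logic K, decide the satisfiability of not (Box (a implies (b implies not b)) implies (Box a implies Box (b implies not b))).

Unsatisfiable

1. not (Box (a implies (b implies not b)) implies (Box a implies Box (b implies not b))), 0
2. Box (a implies (b implies not b)), 0
3. not (Box a implies Box (b implies not b)), 0
4. Box a, 0
5. not Box (b implies not b), 0
6. not (b implies not b), 1
7. b, 1
8. a implies (b implies not b), 1
9. a, 1
10. b implies not b, 1
11. not b, 1
Accessibility: 0R1
Branch closes: b and not b both at 1.
Every branch closes; the branch above is one of them.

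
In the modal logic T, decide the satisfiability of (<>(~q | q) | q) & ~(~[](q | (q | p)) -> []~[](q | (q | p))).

Satisfiable

1. (<>(~q | q) | q) & ~(~[](q | (q | p)) -> []~[](q | (q | p))), w0
2. <>(~q | q) | q, w0   [&-rule on 1]
3. ~(~[](q | (q | p)) -> []~[](q | (q | p))), w0   [&-rule on 1]
4. ~[](q | (q | p)), w0   [~->-rule on 3]
5. ~[]~[](q | (q | p)), w0   [~->-rule on 3]
6. q, w0   [|-rule on 2 (branches; this branch)]
7. ~(q | (q | p)), w1   [~[]-rule on 4: fresh world w1, w0Rw1]
8. ~q, w1   [~|-rule on 7]
9. ~(q | p), w1   [~|-rule on 7]
10. ~p, w1   [~|-rule on 9]
11. [](q | (q | p)), w2   [~[]-rule on 5: fresh world w2, w0Rw2]
12. q | (q | p), w2   [[]-rule on 11 via w2Rw2]
13. q | p, w2   [|-rule on 12 (branches; this branch)]
14. p, w2   [|-rule on 13 (branches; this branch)]
Accessibility: w0Rw0, w0Rw1, w0Rw2, w1Rw1, w2Rw2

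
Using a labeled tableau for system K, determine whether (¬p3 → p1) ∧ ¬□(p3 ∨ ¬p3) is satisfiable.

Unsatisfiable

1. (¬p3 → p1) ∧ ¬□(p3 ∨ ¬p3), w0
2. ¬p3 → p1, w0
3. ¬□(p3 ∨ ¬p3), w0
4. p1, w0
5. ¬(p3 ∨ ¬p3), w1
6. ¬p3, w1
7. p3, w1
Accessibility: w0Rw1
Branch closes: p3 and ¬p3 both at w1.
Every branch closes; the branch above is one of them.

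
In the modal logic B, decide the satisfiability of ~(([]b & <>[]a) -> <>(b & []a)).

No, unsatisfiable

1. ~(([]b & <>[]a) -> <>(b & []a)), u
2. []b & <>[]a, u
3. ~<>(b & []a), u
4. []b, u
5. <>[]a, u
6. ~(b & []a), u
7. b, u
8. ~[]a, u
9. []a, v
10. ~(b & []a), v
11. b, v
12. a, u
13. a, v
14. ~[]a, v
15. ~a, w
16. ~(b & []a), w
17. b, w
18. ~[]a, w
19. ~a, x
20. a, x
Accessibility: uRu, uRv, uRw, vRu, vRv, vRx, wRu, wRw, xRv, xRx
Branch closes: a and ~a both at x.
(One branch shown.) All branches close.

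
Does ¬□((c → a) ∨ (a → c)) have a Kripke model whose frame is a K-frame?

1. ¬□((c → a) ∨ (a → c)), w0
2. ¬((c → a) ∨ (a → c)), w1
3. ¬(c → a), w1
4. ¬(a → c), w1
5. c, w1
6. ¬a, w1
7. a, w1
8. ¬c, w1
Accessibility: w0Rw1
Branch closes: a and ¬a both at w1.
Every branch closes; the branch above is one of them.

Unsatisfiable (every branch closes)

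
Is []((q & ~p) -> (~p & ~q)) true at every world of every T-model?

Tableau for the negation ~[]((q & ~p) -> (~p & ~q)):
1. ~[]((q & ~p) -> (~p & ~q)), 0
2. ~((q & ~p) -> (~p & ~q)), 1   [~[]-rule on 1: fresh world 1, 0R1]
3. q & ~p, 1   [~->-rule on 2]
4. ~(~p & ~q), 1   [~->-rule on 2]
5. q, 1   [&-rule on 3]
6. ~p, 1   [&-rule on 3]
Accessibility: 0R0, 0R1, 1R1
The negation has an open branch (countermodel exists).

Invalid (countermodel exists)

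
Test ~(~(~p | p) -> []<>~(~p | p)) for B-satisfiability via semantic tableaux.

1. ~(~(~p | p) -> []<>~(~p | p)), w0
2. ~(~p | p), w0
3. ~[]<>~(~p | p), w0
4. p, w0
5. ~p, w0
Accessibility: w0Rw0
Branch closes: p and ~p both at w0.
(One branch shown.) All branches close.

No, unsatisfiable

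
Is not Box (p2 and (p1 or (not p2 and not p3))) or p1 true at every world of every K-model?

Not valid

Tableau for the negation not (not Box (p2 and (p1 or (not p2 and not p3))) or p1):
1. not (not Box (p2 and (p1 or (not p2 and not p3))) or p1), w0
2. Box (p2 and (p1 or (not p2 and not p3))), w0
3. not p1, w0
The negation has an open branch (countermodel exists).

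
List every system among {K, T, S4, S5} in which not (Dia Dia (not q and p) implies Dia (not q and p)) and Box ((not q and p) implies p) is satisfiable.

T-tableau for the formula:
1. not (Dia Dia (not q and p) implies Dia (not q and p)) and Box ((not q and p) implies p), w0
2. not (Dia Dia (not q and p) implies Dia (not q and p)), w0
3. Box ((not q and p) implies p), w0
4. Dia Dia (not q and p), w0
5. not Dia (not q and p), w0
6. (not q and p) implies p, w0
7. not (not q and p), w0
8. p, w0
9. q, w0
10. Dia (not q and p), w1
11. (not q and p) implies p, w1
12. not (not q and p), w1
13. p, w1
14. q, w1
15. not q and p, w2
16. not q, w2
17. p, w2
Accessibility: w0Rw0, w0Rw1, w1Rw1, w1Rw2, w2Rw2
Complete open branch: satisfiable in T, hence also in K (this T-model is also a K-model).
S4-tableau for the formula:
1. not (Dia Dia (not q and p) implies Dia (not q and p)) and Box ((not q and p) implies p), w0
2. not (Dia Dia (not q and p) implies Dia (not q and p)), w0
3. Box ((not q and p) implies p), w0
4. Dia Dia (not q and p), w0
5. not Dia (not q and p), w0
6. (not q and p) implies p, w0
7. not (not q and p), w0
8. p, w0
9. q, w0
10. Dia (not q and p), w1
11. (not q and p) implies p, w1
12. not (not q and p), w1
13. p, w1
14. q, w1
15. not q and p, w2
16. not q, w2
17. p, w2
18. (not q and p) implies p, w2
19. not (not q and p), w2
20. not p, w2
Accessibility: w0Rw0, w0Rw1, w0Rw2, w1Rw1, w1Rw2, w2Rw2
Branch closes: p and not p both at w2.
Every branch closes (one shown): unsatisfiable in S4, hence also in S5 (every S5-frame is an S4-frame).

K, T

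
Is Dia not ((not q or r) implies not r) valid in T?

Invalid (countermodel exists)

Tableau for the negation not Dia not ((not q or r) implies not r):
1. not Dia not ((not q or r) implies not r), 0
2. (not q or r) implies not r, 0
3. not r, 0
Accessibility: 0R0
The negation has an open branch (countermodel exists).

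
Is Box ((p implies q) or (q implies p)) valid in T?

Tableau for the negation not Box ((p implies q) or (q implies p)):
1. not Box ((p implies q) or (q implies p)), 0
2. not ((p implies q) or (q implies p)), 1
3. not (p implies q), 1
4. not (q implies p), 1
5. p, 1
6. not q, 1
7. q, 1
8. not p, 1
Accessibility: 0R0, 0R1, 1R1
Branch closes: q and not q both at 1.
All branches of the negation close; one closing branch shown above.

Yes, valid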